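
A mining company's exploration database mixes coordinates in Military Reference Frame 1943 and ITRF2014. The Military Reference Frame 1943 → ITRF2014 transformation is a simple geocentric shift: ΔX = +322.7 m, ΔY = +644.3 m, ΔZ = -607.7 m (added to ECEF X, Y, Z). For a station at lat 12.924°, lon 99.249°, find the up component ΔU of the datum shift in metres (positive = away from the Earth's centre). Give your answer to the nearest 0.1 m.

ΔU = 433.3 m

At φ = 12.924°, λ = 99.249°: sin φ = 0.223658, cos φ = 0.974668, sin λ = 0.986999, cos λ = -0.160725.
ΔU = cos φ cos λ·ΔX + cos φ sin λ·ΔY + sin φ·ΔZ = (0.974668)(-0.160725)(322.7) + (0.974668)(0.986999)(644.3) + (0.223658)(-607.7) = 433.34 m.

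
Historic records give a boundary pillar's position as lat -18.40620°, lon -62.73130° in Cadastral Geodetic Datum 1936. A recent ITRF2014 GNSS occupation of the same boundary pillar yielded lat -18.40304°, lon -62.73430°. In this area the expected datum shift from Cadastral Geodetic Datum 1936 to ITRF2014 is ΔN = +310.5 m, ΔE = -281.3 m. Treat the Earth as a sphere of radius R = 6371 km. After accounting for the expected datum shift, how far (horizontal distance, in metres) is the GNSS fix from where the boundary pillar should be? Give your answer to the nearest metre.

54 m

Observed coordinate differences: Δφ = +0.00316°, Δλ = -0.00300°.
Converting to metres (1° lat = 111195 m, cos φ = 0.948842): observed ΔN = 351.4 m, observed ΔE = -316.5 m.
Subtracting the expected shift leaves a residual of 351.4 − (310.5) = 40.9 m north and -316.5 − (-281.3) = -35.2 m east.
Residual distance = √(40.9² + (-35.2)²) = 54.0 m.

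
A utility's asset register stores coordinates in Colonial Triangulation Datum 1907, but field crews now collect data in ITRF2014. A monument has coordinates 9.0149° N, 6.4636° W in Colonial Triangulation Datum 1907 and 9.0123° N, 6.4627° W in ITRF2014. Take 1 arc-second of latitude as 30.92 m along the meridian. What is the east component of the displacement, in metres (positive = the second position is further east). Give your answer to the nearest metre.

Δφ = 9.0123° − 9.0149° = -0.0026°; Δλ = -6.4627° − -6.4636° = +0.0009°.
1° of latitude = 3600 × 30.92 = 111312 m.
ΔN = Δφ × 111312 = -289.4 m; ΔE = Δλ × 111312 × cos(9.0149°) = +0.0009 × 111312 × 0.987648 = 98.9 m.

ΔE = 99 m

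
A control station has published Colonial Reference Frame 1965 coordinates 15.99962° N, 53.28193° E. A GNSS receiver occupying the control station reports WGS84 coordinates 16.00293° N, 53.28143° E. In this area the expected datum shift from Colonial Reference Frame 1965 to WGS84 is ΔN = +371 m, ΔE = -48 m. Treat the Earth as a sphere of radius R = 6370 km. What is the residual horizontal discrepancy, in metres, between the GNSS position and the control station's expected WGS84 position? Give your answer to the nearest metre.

6 m

Observed coordinate differences: Δφ = +0.00331°, Δλ = -0.00050°.
Converting to metres (1° lat = 111177 m, cos φ = 0.961264): observed ΔN = 368.0 m, observed ΔE = -53.4 m.
Subtracting the expected shift leaves a residual of 368.0 − (371) = -3.0 m north and -53.4 − (-48) = -5.4 m east.
Residual distance = √((-3.0)² + (-5.4)²) = 6.2 m.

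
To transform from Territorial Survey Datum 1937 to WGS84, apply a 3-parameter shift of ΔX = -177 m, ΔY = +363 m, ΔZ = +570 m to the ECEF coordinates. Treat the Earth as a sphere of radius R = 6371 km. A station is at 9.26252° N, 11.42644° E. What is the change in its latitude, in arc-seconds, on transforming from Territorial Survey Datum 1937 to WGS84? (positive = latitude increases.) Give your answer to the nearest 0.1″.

Δφ = 18.7″

sin φ = 0.160958, cos φ = 0.986961, sin λ = 0.198110, cos λ = 0.980180.
North component: ΔN = −sin φ cos λ·ΔX − sin φ sin λ·ΔY + cos φ·ΔZ = −(0.160958)(0.980180)(-177) − (0.160958)(0.198110)(363) + (0.986961)(570) = 578.92 m.
1° of latitude spans πR/180 = 111195 m, so Δφ = 578.92 / 111195 × 3600 = 18.743″.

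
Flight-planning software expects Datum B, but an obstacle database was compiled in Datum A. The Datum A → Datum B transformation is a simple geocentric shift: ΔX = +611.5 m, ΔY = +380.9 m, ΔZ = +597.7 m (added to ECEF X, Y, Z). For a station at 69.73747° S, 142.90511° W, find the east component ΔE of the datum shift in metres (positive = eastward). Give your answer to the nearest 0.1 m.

At φ = -69.73747°, λ = -142.90511°: sin φ = -0.938116, cos φ = 0.346322, sin λ = -0.603137, cos λ = -0.797638.
ΔE = −sin λ·ΔX + cos λ·ΔY = −(-0.603137)·(611.5) + (-0.797638)·(380.9) = 65.00 m.

ΔE = 65.0 m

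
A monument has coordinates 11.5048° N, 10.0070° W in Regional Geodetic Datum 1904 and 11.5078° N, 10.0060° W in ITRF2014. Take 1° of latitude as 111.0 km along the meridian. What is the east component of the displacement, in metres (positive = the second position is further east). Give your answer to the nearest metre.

ΔE = 109 m

Δφ = 11.5078° − 11.5048° = +0.0030°; Δλ = -10.0060° − -10.0070° = +0.0010°.
ΔN = Δφ × 111000 = 333.0 m; ΔE = Δλ × 111000 × cos(11.5048°) = +0.0010 × 111000 × 0.979908 = 108.8 m.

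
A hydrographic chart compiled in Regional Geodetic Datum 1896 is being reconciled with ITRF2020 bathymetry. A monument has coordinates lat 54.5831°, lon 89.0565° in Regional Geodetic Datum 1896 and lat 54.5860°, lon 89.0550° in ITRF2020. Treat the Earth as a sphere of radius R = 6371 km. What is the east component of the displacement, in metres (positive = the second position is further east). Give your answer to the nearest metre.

ΔE = -97 m

Δφ = 54.5860° − 54.5831° = +0.0029°; Δλ = 89.0550° − 89.0565° = -0.0015°.
1° along a meridian = πR/180 = 111195 m.
ΔN = Δφ × 111195 = 322.5 m; ΔE = Δλ × 111195 × cos(54.5831°) = -0.0015 × 111195 × 0.579522 = -96.7 m.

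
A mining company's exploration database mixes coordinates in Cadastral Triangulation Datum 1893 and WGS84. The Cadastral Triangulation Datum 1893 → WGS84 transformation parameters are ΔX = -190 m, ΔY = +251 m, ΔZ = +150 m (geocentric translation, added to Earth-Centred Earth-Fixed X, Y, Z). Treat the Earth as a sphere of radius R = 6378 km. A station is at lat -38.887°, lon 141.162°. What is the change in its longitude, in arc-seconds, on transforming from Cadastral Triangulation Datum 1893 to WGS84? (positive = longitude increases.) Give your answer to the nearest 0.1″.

sin φ = -0.627786, cos φ = 0.778386, sin λ = 0.627121, cos λ = -0.778922.
East component: ΔE = −sin λ·ΔX + cos λ·ΔY = −(0.627121)(-190) + (-0.778922)(251) = -76.36 m.
1° of latitude spans πR/180 = 111317 m; at latitude φ, 1° of longitude spans that × cos φ = 86647.6 m, so Δλ = -76.36 / 86647.6 × 3600 = -3.172″.

Δλ = -3.2″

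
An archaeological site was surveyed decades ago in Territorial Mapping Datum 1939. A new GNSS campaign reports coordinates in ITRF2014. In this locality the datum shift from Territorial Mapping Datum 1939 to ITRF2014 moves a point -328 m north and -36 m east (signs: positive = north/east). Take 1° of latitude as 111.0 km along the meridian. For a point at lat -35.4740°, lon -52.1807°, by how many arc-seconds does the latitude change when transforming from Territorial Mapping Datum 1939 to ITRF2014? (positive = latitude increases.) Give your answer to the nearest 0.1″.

Δφ = -10.6″

1° of latitude = 111.0 km, so Δφ = -328.0 / 111000 = -0.0029550° = -10.638″.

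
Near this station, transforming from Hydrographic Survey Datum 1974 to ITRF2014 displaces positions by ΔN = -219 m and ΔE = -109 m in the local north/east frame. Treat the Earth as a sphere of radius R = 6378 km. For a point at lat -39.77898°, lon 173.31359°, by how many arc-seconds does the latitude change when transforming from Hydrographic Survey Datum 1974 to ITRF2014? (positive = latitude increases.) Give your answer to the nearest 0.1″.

On a sphere of radius R, 1 rad of latitude = R, so Δφ = ΔN / R = -219.0 / 6378000 = -3.4337e-05 rad = -7.082″.

Δφ = -7.1″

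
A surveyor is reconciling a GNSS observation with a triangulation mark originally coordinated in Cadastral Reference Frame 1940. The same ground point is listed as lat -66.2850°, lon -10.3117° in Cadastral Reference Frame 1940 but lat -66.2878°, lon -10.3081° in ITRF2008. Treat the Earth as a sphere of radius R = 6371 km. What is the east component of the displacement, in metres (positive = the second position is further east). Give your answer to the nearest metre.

Δφ = -66.2878° − -66.2850° = -0.0028°; Δλ = -10.3081° − -10.3117° = +0.0036°.
1° along a meridian = πR/180 = 111195 m.
ΔN = Δφ × 111195 = -311.3 m; ΔE = Δλ × 111195 × cos(-66.2850°) = +0.0036 × 111195 × 0.402187 = 161.0 m.

ΔE = 161 m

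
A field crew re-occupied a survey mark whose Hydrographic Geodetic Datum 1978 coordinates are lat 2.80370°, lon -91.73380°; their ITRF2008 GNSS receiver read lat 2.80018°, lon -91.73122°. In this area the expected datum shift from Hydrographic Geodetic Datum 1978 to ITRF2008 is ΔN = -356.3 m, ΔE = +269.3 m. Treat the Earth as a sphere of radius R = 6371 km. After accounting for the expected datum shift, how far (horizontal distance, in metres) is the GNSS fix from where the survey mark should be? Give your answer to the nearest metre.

Observed coordinate differences: Δφ = -0.00352°, Δλ = +0.00258°.
Converting to metres (1° lat = 111195 m, cos φ = 0.998803): observed ΔN = -391.4 m, observed ΔE = 286.5 m.
Subtracting the expected shift leaves a residual of -391.4 − (-356.3) = -35.1 m north and 286.5 − (269.3) = 17.2 m east.
Residual distance = √((-35.1)² + 17.2²) = 39.1 m.

39 m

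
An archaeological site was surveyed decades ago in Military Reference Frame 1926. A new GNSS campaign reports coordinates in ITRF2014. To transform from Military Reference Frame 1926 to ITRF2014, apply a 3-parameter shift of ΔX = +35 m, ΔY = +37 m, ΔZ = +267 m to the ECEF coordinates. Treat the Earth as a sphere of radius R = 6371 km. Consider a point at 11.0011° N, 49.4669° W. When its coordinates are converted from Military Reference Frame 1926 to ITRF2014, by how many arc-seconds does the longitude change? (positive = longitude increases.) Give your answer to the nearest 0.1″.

Δλ = 1.7″

sin φ = 0.190828, cos φ = 0.981624, sin λ = -0.760031, cos λ = 0.649887.
East component: ΔE = −sin λ·ΔX + cos λ·ΔY = −(-0.760031)(35) + (0.649887)(37) = 50.65 m.
1° of latitude spans πR/180 = 111195 m; at latitude φ, 1° of longitude spans that × cos φ = 109151.6 m, so Δλ = 50.65 / 109151.6 × 3600 = 1.670″.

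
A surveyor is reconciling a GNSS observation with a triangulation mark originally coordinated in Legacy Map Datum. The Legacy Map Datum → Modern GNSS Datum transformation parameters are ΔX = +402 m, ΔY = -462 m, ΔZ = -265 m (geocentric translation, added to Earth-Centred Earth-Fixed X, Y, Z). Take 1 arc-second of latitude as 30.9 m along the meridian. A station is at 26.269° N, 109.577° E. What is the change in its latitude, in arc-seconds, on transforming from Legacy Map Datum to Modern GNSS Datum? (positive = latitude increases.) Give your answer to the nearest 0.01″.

sin φ = 0.442586, cos φ = 0.896726, sin λ = 0.942192, cos λ = -0.335073.
North component: ΔN = −sin φ cos λ·ΔX − sin φ sin λ·ΔY + cos φ·ΔZ = −(0.442586)(-0.335073)(402) − (0.442586)(0.942192)(-462) + (0.896726)(-265) = 14.64 m.
1° of latitude spans 3600 × 30.90 = 111240 m, so Δφ = 14.64 / 111240 × 3600 = 0.474″.

Δφ = 0.47″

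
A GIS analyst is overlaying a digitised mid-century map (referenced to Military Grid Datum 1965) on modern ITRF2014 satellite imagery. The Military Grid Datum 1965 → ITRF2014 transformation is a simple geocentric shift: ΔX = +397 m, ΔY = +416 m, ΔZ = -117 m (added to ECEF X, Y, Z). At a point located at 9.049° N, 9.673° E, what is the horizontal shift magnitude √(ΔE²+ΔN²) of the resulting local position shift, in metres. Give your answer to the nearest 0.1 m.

391.5 m

The local east axis at (φ, λ) is (−sin λ, cos λ, 0), so ΔE = −sin(9.673°)·397 + cos(9.673°)·416 = 343.38 m.
The local north axis is (−sin φ cos λ, −sin φ sin λ, cos φ), giving ΔN = -61.552 − 10.994 − 115.544 = -188.09 m.
Horizontal magnitude = √(ΔE² + ΔN²) = √(343.38² + (-188.09)²) = 391.52 m.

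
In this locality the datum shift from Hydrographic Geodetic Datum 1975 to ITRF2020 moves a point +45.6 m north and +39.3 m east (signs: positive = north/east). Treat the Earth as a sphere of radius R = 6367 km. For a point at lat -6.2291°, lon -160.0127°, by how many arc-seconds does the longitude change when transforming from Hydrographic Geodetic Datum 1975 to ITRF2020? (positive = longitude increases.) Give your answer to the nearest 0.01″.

At latitude -6.2291°, cos φ = 0.994096.
One radian of longitude at latitude φ spans R cos φ, so Δλ = ΔE / (R cos φ) = 39.3 / (6367000 × 0.994096) = 6.2091e-06 rad = 1.281″.

Δλ = 1.28″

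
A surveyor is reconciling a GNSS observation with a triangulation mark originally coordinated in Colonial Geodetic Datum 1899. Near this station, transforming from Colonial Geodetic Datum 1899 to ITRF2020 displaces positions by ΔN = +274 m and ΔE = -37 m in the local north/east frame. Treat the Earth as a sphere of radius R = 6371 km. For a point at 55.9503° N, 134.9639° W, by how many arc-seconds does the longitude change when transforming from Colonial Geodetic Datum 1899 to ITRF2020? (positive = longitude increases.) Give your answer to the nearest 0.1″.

Δλ = -2.1″

At latitude 55.9503°, cos φ = 0.559912.
One radian of longitude at latitude φ spans R cos φ, so Δλ = ΔE / (R cos φ) = -37.0 / (6371000 × 0.559912) = -1.0372e-05 rad = -2.139″.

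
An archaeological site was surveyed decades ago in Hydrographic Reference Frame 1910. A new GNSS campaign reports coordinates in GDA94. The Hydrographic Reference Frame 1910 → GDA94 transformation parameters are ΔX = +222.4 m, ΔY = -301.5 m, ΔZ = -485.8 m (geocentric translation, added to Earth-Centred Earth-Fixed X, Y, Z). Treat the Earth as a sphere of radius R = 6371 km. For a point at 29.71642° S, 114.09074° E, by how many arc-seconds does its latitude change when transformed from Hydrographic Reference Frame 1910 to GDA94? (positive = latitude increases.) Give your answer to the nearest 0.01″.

Δφ = -19.53″

sin φ = -0.495708, cos φ = 0.868489, sin λ = 0.912900, cos λ = -0.408183.
North component: ΔN = −sin φ cos λ·ΔX − sin φ sin λ·ΔY + cos φ·ΔZ = −(-0.495708)(-0.408183)(222.4) − (-0.495708)(0.912900)(-301.5) + (0.868489)(-485.8) = -603.35 m.
1° of latitude spans πR/180 = 111195 m, so Δφ = -603.35 / 111195 × 3600 = -19.534″.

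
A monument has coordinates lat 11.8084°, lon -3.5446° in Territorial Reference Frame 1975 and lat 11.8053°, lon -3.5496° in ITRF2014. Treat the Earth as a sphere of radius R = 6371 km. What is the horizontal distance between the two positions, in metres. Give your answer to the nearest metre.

644 m

Δφ = 11.8053° − 11.8084° = -0.0031°; Δλ = -3.5496° − -3.5446° = -0.0050°.
1° along a meridian = πR/180 = 111195 m.
ΔN = Δφ × 111195 = -344.7 m; ΔE = Δλ × 111195 × cos(11.8084°) = -0.0050 × 111195 × 0.978837 = -544.2 m.
Distance = √(ΔE² + ΔN²) = √((-544.2)² + (-344.7)²) = 644.2 m.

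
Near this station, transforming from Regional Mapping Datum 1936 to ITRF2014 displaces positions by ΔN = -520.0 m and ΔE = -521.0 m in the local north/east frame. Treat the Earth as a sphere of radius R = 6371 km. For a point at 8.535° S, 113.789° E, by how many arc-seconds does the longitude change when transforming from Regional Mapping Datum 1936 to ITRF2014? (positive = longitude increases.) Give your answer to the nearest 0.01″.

At latitude -8.535°, cos φ = 0.988925.
One radian of longitude at latitude φ spans R cos φ, so Δλ = ΔE / (R cos φ) = -521.0 / (6371000 × 0.988925) = -8.2693e-05 rad = -17.057″.

Δλ = -17.06″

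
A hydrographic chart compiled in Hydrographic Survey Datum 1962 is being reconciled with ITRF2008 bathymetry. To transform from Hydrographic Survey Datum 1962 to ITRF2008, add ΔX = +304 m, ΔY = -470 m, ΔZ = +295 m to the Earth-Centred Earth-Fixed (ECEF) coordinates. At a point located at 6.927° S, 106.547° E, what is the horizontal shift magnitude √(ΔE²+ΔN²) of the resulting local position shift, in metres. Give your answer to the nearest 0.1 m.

At φ = -6.927°, λ = 106.547°: sin φ = -0.120605, cos φ = 0.992701, sin λ = 0.958586, cos λ = -0.284802.
ΔE = −sin λ·ΔX + cos λ·ΔY = −(0.958586)·(304) + (-0.284802)·(-470) = -157.55 m.
ΔN = −sin φ cos λ·ΔX − sin φ sin λ·ΔY + cos φ·ΔZ = −(-0.120605)(-0.284802)(304) − (-0.120605)(0.958586)(-470) + (0.992701)(295) = 228.07 m.
Horizontal magnitude = √(ΔE² + ΔN²) = √((-157.55)² + 228.07²) = 277.20 m.

277.2 m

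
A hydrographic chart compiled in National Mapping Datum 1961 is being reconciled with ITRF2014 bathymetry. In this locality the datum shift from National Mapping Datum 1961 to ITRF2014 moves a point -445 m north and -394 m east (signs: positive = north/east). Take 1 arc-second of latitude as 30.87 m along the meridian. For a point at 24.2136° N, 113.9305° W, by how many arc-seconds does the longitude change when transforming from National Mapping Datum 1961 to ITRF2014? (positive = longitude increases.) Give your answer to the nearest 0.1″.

Δλ = -14.0″

At latitude 24.2136°, cos φ = 0.912023.
1″ of longitude at this latitude = 30.87 × cos φ = 28.1541 m, so Δλ = -394.0 / 28.1541 = -13.994″.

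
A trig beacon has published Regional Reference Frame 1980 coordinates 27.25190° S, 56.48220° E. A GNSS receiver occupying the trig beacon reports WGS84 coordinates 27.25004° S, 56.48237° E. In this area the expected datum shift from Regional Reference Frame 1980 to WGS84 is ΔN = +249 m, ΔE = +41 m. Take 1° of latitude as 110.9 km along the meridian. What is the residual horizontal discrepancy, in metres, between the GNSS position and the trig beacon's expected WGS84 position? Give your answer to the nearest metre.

49 m

Observed coordinate differences: Δφ = +0.00186°, Δλ = +0.00017°.
Converting to metres (1° lat = 110900 m, cos φ = 0.889002): observed ΔN = 206.3 m, observed ΔE = 16.8 m.
Subtracting the expected shift leaves a residual of 206.3 − (249) = -42.7 m north and 16.8 − (41) = -24.2 m east.
Residual distance = √((-42.7)² + (-24.2)²) = 49.1 m.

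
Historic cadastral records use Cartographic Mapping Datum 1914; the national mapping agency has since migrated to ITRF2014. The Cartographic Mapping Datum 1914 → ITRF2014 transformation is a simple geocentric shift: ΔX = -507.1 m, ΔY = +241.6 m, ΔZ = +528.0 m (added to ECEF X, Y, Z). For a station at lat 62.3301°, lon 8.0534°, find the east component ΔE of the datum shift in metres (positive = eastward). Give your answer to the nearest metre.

At φ = 62.3301°, λ = 8.0534°: sin φ = 0.885638, cos φ = 0.464377, sin λ = 0.140096, cos λ = 0.990138.
ΔE = −sin λ·ΔX + cos λ·ΔY = −(0.140096)·(-507.1) + (0.990138)·(241.6) = 310.26 m.

ΔE = 310 m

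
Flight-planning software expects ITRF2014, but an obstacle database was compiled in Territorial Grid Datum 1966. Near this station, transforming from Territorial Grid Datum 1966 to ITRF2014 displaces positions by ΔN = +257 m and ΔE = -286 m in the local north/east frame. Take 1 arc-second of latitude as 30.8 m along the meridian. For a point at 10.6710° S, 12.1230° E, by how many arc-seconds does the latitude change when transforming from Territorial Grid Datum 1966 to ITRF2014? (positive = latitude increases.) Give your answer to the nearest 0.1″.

Δφ = 8.3″

1″ of latitude = 30.80 m, so Δφ = 257.0 / 30.80 = 8.344″.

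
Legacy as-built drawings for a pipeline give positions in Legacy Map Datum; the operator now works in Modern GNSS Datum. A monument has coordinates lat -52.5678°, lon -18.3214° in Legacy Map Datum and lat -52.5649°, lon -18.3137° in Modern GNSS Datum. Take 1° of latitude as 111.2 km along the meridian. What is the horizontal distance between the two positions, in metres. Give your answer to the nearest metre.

612 m

Δφ = -52.5649° − -52.5678° = +0.0029°; Δλ = -18.3137° − -18.3214° = +0.0077°.
ΔN = Δφ × 111200 = 322.5 m; ΔE = Δλ × 111200 × cos(-52.5678°) = +0.0077 × 111200 × 0.607822 = 520.4 m.
Distance = √(ΔE² + ΔN²) = √(520.4² + 322.5²) = 612.3 m.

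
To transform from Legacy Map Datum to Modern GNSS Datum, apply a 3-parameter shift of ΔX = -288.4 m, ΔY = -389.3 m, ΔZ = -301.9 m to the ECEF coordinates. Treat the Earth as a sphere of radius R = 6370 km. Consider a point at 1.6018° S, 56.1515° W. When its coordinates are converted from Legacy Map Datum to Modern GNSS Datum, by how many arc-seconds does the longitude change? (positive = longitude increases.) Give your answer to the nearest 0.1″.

Δλ = -14.8″

sin φ = -0.027953, cos φ = 0.999609, sin λ = -0.830513, cos λ = 0.556999.
East component: ΔE = −sin λ·ΔX + cos λ·ΔY = −(-0.830513)(-288.4) + (0.556999)(-389.3) = -456.36 m.
1° of latitude spans πR/180 = 111177 m; at latitude φ, 1° of longitude spans that × cos φ = 111134.0 m, so Δλ = -456.36 / 111134.0 × 3600 = -14.783″.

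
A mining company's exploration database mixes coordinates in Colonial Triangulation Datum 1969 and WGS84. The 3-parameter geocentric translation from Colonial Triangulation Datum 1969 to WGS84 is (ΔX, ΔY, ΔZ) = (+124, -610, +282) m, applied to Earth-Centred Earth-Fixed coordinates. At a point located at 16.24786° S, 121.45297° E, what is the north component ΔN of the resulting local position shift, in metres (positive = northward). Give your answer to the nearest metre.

ΔN = 107 m

The local north axis is (−sin φ cos λ, −sin φ sin λ, cos φ), giving ΔN = -18.103 − 145.597 + 270.737 = 107.04 m.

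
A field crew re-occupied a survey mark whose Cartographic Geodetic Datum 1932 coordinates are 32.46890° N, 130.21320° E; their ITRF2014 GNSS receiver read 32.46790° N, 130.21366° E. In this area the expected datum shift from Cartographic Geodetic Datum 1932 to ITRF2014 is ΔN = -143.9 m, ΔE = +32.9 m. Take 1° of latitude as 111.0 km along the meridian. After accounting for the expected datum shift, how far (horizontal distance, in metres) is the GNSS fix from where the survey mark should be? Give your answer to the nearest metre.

34 m

Observed coordinate differences: Δφ = -0.00100°, Δλ = +0.00046°.
Converting to metres (1° lat = 111000 m, cos φ = 0.843683): observed ΔN = -111.0 m, observed ΔE = 43.1 m.
Subtracting the expected shift leaves a residual of -111.0 − (-143.9) = 32.9 m north and 43.1 − (32.9) = 10.2 m east.
Residual distance = √(32.9² + 10.2²) = 34.4 m.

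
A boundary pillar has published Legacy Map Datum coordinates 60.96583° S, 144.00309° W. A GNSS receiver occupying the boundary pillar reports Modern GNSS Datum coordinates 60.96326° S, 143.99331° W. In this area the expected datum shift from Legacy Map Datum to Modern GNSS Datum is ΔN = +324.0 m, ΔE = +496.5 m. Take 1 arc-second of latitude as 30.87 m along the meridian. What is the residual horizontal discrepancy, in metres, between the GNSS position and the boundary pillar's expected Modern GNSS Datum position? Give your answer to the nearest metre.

Observed coordinate differences: Δφ = +0.00257°, Δλ = +0.00978°.
Converting to metres (1° lat = 111132 m, cos φ = 0.485331): observed ΔN = 285.6 m, observed ΔE = 527.5 m.
Subtracting the expected shift leaves a residual of 285.6 − (324.0) = -38.4 m north and 527.5 − (496.5) = 31.0 m east.
Residual distance = √((-38.4)² + 31.0²) = 49.3 m.

49 m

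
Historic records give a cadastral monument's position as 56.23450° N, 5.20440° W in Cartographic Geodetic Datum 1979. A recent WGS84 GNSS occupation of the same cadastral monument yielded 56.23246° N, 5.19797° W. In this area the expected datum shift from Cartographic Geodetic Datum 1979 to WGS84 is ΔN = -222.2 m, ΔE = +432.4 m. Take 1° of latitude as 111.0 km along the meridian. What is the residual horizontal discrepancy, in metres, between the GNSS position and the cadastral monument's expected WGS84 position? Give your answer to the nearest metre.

Observed coordinate differences: Δφ = -0.00204°, Δλ = +0.00643°.
Converting to metres (1° lat = 111000 m, cos φ = 0.555795): observed ΔN = -226.4 m, observed ΔE = 396.7 m.
Subtracting the expected shift leaves a residual of -226.4 − (-222.2) = -4.2 m north and 396.7 − (432.4) = -35.7 m east.
Residual distance = √((-4.2)² + (-35.7)²) = 36.0 m.

36 m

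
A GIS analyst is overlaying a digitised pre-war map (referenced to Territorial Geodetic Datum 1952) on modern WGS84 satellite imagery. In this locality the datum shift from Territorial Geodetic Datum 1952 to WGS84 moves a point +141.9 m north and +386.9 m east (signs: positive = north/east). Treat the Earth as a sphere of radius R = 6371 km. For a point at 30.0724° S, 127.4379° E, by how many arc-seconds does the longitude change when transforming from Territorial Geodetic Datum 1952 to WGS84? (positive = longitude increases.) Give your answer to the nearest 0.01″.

Δλ = 14.47″

At latitude -30.0724°, cos φ = 0.865393.
One radian of longitude at latitude φ spans R cos φ, so Δλ = ΔE / (R cos φ) = 386.9 / (6371000 × 0.865393) = 7.0174e-05 rad = 14.474″.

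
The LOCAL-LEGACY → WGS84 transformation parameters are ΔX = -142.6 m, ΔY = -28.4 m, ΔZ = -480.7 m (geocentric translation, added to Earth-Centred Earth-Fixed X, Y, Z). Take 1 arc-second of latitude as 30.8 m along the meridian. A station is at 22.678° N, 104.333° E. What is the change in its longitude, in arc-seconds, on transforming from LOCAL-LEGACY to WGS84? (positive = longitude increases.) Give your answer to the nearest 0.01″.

Δλ = 5.11″

sin φ = 0.385552, cos φ = 0.922686, sin λ = 0.968873, cos λ = -0.247557.
East component: ΔE = −sin λ·ΔX + cos λ·ΔY = −(0.968873)(-142.6) + (-0.247557)(-28.4) = 145.19 m.
1° of latitude spans 3600 × 30.80 = 110880 m; at latitude φ, 1° of longitude spans that × cos φ = 102307.4 m, so Δλ = 145.19 / 102307.4 × 3600 = 5.109″.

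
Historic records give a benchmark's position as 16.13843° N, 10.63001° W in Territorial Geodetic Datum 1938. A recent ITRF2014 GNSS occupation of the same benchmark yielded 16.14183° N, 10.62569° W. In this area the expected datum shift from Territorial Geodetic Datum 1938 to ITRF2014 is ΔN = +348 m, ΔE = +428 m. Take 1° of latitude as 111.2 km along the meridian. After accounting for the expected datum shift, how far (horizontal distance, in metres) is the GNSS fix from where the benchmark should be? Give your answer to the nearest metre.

45 m

Observed coordinate differences: Δφ = +0.00340°, Δλ = +0.00432°.
Converting to metres (1° lat = 111200 m, cos φ = 0.960593): observed ΔN = 378.1 m, observed ΔE = 461.5 m.
Subtracting the expected shift leaves a residual of 378.1 − (348) = 30.1 m north and 461.5 − (428) = 33.5 m east.
Residual distance = √(30.1² + 33.5²) = 45.0 m.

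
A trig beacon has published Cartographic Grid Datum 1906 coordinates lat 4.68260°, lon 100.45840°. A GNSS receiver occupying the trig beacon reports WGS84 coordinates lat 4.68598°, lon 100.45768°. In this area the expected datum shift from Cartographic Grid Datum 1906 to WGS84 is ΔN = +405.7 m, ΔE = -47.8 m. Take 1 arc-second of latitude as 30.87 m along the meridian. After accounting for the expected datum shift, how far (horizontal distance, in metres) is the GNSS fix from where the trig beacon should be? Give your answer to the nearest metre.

44 m

Observed coordinate differences: Δφ = +0.00338°, Δλ = -0.00072°.
Converting to metres (1° lat = 111132 m, cos φ = 0.996662): observed ΔN = 375.6 m, observed ΔE = -79.7 m.
Subtracting the expected shift leaves a residual of 375.6 − (405.7) = -30.1 m north and -79.7 − (-47.8) = -31.9 m east.
Residual distance = √((-30.1)² + (-31.9)²) = 43.9 m.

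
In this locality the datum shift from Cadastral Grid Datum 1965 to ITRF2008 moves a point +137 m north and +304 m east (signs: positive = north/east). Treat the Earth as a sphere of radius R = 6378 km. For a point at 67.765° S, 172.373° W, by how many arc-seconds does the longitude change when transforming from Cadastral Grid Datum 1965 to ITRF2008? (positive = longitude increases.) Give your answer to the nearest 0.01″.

At latitude -67.765°, cos φ = 0.378406.
One radian of longitude at latitude φ spans R cos φ, so Δλ = ΔE / (R cos φ) = 304.0 / (6378000 × 0.378406) = 1.2596e-04 rad = 25.981″.

Δλ = 25.98″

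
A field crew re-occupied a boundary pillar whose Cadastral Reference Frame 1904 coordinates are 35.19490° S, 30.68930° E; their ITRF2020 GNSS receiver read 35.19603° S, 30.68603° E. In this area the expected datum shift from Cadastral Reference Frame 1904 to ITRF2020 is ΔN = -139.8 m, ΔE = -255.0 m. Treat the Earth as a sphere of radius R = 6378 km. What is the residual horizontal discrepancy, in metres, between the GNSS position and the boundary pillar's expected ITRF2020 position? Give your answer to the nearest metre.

45 m

Observed coordinate differences: Δφ = -0.00113°, Δλ = -0.00327°.
Converting to metres (1° lat = 111317 m, cos φ = 0.817196): observed ΔN = -125.8 m, observed ΔE = -297.5 m.
Subtracting the expected shift leaves a residual of -125.8 − (-139.8) = 14.0 m north and -297.5 − (-255.0) = -42.5 m east.
Residual distance = √(14.0² + (-42.5)²) = 44.7 m.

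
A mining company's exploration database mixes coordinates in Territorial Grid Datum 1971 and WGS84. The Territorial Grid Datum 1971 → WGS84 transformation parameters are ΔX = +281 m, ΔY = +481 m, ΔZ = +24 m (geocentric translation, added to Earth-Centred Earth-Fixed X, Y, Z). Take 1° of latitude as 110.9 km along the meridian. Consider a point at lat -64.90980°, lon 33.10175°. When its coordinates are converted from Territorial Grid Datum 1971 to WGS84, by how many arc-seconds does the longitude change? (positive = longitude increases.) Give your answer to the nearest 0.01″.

Δλ = 19.10″

sin φ = -0.905641, cos φ = 0.424045, sin λ = 0.546128, cos λ = 0.837702.
East component: ΔE = −sin λ·ΔX + cos λ·ΔY = −(0.546128)(281) + (0.837702)(481) = 249.47 m.
1° of latitude spans 110900 m; at latitude φ, 1° of longitude spans that × cos φ = 47026.5 m, so Δλ = 249.47 / 47026.5 × 3600 = 19.098″.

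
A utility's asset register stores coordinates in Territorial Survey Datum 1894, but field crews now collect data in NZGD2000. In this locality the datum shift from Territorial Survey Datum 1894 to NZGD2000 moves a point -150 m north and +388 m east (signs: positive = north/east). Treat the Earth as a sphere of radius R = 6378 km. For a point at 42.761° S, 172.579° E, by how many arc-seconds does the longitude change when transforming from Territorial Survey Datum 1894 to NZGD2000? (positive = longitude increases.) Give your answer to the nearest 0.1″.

Δλ = 17.1″

At latitude -42.761°, cos φ = 0.734192.
One radian of longitude at latitude φ spans R cos φ, so Δλ = ΔE / (R cos φ) = 388.0 / (6378000 × 0.734192) = 8.2859e-05 rad = 17.091″.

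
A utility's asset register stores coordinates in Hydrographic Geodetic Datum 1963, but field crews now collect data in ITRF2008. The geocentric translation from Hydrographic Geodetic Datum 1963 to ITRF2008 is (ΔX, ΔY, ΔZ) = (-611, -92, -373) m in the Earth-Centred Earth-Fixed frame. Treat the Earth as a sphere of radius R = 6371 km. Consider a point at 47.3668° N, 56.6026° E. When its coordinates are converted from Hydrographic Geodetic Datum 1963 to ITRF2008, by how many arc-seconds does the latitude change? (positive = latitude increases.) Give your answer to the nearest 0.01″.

sin φ = 0.735705, cos φ = 0.677302, sin λ = 0.834873, cos λ = 0.550443.
North component: ΔN = −sin φ cos λ·ΔX − sin φ sin λ·ΔY + cos φ·ΔZ = −(0.735705)(0.550443)(-611) − (0.735705)(0.834873)(-92) + (0.677302)(-373) = 51.31 m.
1° of latitude spans πR/180 = 111195 m, so Δφ = 51.31 / 111195 × 3600 = 1.661″.

Δφ = 1.66″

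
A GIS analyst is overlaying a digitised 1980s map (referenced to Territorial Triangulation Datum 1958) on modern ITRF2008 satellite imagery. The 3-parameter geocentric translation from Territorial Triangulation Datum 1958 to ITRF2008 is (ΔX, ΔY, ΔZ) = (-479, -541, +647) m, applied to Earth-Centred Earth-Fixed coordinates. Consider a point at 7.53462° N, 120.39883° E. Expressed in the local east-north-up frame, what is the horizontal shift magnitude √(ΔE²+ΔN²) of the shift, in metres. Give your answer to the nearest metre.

At φ = 7.53462°, λ = 120.39883°: sin φ = 0.131125, cos φ = 0.991366, sin λ = 0.862524, cos λ = -0.506016.
ΔE = −sin λ·ΔX + cos λ·ΔY = −(0.862524)·(-479) + (-0.506016)·(-541) = 686.90 m.
ΔN = −sin φ cos λ·ΔX − sin φ sin λ·ΔY + cos φ·ΔZ = −(0.131125)(-0.506016)(-479) − (0.131125)(0.862524)(-541) + (0.991366)(647) = 670.82 m.
Horizontal magnitude = √(ΔE² + ΔN²) = √(686.90² + 670.82²) = 960.12 m.

960 m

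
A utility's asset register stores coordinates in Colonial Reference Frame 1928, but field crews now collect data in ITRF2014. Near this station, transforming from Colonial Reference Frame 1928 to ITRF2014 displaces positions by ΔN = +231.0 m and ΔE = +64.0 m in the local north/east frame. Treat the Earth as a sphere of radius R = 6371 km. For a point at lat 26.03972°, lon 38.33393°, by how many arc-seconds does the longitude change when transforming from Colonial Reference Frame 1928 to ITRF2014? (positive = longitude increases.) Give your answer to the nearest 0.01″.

At latitude 26.03972°, cos φ = 0.898490.
One radian of longitude at latitude φ spans R cos φ, so Δλ = ΔE / (R cos φ) = 64.0 / (6371000 × 0.898490) = 1.1180e-05 rad = 2.306″.

Δλ = 2.31″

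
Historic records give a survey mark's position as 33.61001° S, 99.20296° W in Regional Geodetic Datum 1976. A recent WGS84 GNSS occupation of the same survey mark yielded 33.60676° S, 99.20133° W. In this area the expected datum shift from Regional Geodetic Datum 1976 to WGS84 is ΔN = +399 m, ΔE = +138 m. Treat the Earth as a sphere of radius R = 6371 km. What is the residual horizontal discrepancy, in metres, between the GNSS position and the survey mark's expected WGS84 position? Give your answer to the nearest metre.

40 m

Observed coordinate differences: Δφ = +0.00325°, Δλ = +0.00163°.
Converting to metres (1° lat = 111195 m, cos φ = 0.832825): observed ΔN = 361.4 m, observed ΔE = 150.9 m.
Subtracting the expected shift leaves a residual of 361.4 − (399) = -37.6 m north and 150.9 − (138) = 12.9 m east.
Residual distance = √((-37.6)² + 12.9²) = 39.8 m.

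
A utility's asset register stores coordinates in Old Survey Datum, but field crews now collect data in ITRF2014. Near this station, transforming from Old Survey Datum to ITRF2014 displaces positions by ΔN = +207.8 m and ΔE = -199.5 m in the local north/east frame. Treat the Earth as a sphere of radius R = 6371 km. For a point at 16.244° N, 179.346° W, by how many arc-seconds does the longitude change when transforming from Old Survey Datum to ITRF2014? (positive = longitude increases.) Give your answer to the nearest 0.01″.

Δλ = -6.73″

At latitude 16.244°, cos φ = 0.960079.
One radian of longitude at latitude φ spans R cos φ, so Δλ = ΔE / (R cos φ) = -199.5 / (6371000 × 0.960079) = -3.2616e-05 rad = -6.727″.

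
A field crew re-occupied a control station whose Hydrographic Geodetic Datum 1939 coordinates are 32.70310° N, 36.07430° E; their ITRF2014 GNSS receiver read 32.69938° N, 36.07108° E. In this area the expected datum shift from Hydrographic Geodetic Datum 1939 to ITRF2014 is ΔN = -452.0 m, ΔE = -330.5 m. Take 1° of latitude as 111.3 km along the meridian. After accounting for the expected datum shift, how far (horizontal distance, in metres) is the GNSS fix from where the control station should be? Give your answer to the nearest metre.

48 m

Observed coordinate differences: Δφ = -0.00372°, Δλ = -0.00322°.
Converting to metres (1° lat = 111300 m, cos φ = 0.841482): observed ΔN = -414.0 m, observed ΔE = -301.6 m.
Subtracting the expected shift leaves a residual of -414.0 − (-452.0) = 38.0 m north and -301.6 − (-330.5) = 28.9 m east.
Residual distance = √(38.0² + 28.9²) = 47.7 m.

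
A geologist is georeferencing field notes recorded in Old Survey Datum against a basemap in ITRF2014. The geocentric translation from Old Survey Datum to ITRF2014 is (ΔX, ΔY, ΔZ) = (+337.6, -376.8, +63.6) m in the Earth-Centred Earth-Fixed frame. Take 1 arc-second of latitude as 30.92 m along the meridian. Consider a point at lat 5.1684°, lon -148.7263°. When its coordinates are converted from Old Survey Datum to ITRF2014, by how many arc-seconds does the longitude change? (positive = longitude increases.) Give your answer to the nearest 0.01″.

sin φ = 0.090083, cos φ = 0.995934, sin λ = -0.519127, cos λ = -0.854697.
East component: ΔE = −sin λ·ΔX + cos λ·ΔY = −(-0.519127)(337.6) + (-0.854697)(-376.8) = 497.31 m.
1° of latitude spans 3600 × 30.92 = 111312 m; at latitude φ, 1° of longitude spans that × cos φ = 110859.4 m, so Δλ = 497.31 / 110859.4 × 3600 = 16.149″.

Δλ = 16.15″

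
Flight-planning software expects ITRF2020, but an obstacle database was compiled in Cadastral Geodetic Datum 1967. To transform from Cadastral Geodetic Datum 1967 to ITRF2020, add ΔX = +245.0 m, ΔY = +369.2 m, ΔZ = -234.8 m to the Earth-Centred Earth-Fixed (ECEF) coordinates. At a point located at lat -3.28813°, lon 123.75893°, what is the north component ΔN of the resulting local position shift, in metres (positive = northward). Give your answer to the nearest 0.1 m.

ΔN = -224.6 m

The local north axis is (−sin φ cos λ, −sin φ sin λ, cos φ), giving ΔN = -7.809 + 17.606 − 234.413 = -224.62 m.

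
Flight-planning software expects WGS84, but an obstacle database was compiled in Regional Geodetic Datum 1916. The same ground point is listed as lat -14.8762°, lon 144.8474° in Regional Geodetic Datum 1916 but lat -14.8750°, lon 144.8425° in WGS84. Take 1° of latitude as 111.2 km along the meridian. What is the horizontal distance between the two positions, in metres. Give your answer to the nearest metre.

543 m

Δφ = -14.8750° − -14.8762° = +0.0012°; Δλ = 144.8425° − 144.8474° = -0.0049°.
ΔN = Δφ × 111200 = 133.4 m; ΔE = Δλ × 111200 × cos(-14.8762°) = -0.0049 × 111200 × 0.966483 = -526.6 m.
Distance = √(ΔE² + ΔN²) = √((-526.6)² + 133.4²) = 543.3 m.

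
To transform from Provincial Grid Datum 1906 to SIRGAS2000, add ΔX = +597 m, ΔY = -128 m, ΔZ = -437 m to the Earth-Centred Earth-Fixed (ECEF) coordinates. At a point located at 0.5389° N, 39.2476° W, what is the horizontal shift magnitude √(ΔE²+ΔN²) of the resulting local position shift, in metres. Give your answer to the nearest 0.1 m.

The local east axis at (φ, λ) is (−sin λ, cos λ, 0), so ΔE = −sin(-39.2476°)·597 + cos(-39.2476°)·(-128) = 278.58 m.
The local north axis is (−sin φ cos λ, −sin φ sin λ, cos φ), giving ΔN = -4.348 − 0.762 − 436.981 = -442.09 m.
Horizontal magnitude = √(ΔE² + ΔN²) = √(278.58² + (-442.09)²) = 522.54 m.

522.5 m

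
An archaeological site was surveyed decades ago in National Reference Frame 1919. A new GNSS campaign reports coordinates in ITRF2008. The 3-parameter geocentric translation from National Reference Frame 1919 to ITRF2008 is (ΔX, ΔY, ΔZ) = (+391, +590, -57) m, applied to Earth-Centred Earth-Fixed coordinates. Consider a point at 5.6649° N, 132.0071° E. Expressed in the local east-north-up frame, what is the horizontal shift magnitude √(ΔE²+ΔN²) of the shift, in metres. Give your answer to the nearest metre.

The local east axis at (φ, λ) is (−sin λ, cos λ, 0), so ΔE = −sin(132.0071°)·391 + cos(132.0071°)·590 = -685.38 m.
The local north axis is (−sin φ cos λ, −sin φ sin λ, cos φ), giving ΔN = 25.829 − 43.275 − 56.722 = -74.17 m.
Horizontal magnitude = √(ΔE² + ΔN²) = √((-685.38)² + (-74.17)²) = 689.38 m.

689 m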